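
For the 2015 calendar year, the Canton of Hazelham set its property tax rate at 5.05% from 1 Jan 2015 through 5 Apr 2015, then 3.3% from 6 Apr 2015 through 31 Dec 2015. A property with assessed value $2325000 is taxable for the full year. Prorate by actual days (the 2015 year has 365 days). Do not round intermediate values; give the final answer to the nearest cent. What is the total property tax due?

1 Jan – 5 Apr 2015: 95 days at 5.05% → $2325000 × 5.05% × 95/365 = $30559.4178
6 Apr – 31 Dec 2015: 270 days at 3.3% → $2325000 × 3.3% × 270/365 = $56755.4795
Total = $87314.8973

$87314.90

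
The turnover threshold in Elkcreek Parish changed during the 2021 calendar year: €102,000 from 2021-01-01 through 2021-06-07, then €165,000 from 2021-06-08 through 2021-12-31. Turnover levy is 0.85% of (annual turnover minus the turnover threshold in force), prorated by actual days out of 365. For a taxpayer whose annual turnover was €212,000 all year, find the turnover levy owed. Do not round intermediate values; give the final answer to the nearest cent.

2021-01-01 to 2021-06-07: 158 days, exemption €102,000 → (€212,000 − €102,000) × 0.85% × 158/365 = €404.7397
2021-06-08 to 2021-12-31: 207 days, exemption €165,000 → (€212,000 − €165,000) × 0.85% × 207/365 = €226.5658
Total = €631.3055

€631.31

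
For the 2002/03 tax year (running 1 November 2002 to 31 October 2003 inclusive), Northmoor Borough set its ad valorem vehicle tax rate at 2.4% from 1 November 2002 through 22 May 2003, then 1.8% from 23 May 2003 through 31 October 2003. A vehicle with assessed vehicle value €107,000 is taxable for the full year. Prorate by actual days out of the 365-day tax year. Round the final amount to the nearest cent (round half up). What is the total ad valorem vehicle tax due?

1 November 2002 – 22 May 2003: 203 days at 2.4% → €107,000 × 2.4% × 203/365 = €1,428.2301
23 May – 31 October 2003: 162 days at 1.8% → €107,000 × 1.8% × 162/365 = €854.8274
Total = €2,283.0575

€2,283.06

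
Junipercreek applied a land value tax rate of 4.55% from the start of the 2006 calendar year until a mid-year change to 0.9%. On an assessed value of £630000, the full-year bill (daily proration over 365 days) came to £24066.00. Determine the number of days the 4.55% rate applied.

292 days

Let d = days at the first rate; then 365 − d days at the second rate.
£630000 × [4.55%·d + 0.9%·(365−d)] / 365 = £24066.00
Solving gives d = 292, so the new rate took effect on October 20, 2006.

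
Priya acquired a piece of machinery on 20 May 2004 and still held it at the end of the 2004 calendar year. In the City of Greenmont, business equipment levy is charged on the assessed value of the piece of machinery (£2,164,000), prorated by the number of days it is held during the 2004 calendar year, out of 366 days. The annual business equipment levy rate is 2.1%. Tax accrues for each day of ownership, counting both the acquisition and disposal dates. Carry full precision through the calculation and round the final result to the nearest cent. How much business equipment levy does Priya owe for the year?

£28,061.05

Days held (20 May – 31 Dec 2004): 226 out of 366
Tax = £2,164,000 × 2.1% × 226/366 = £28,061.0492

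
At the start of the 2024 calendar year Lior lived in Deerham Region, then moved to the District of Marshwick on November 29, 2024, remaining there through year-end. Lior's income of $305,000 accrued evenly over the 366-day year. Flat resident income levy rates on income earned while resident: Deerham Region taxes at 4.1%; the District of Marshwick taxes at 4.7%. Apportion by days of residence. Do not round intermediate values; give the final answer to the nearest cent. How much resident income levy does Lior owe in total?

Deerham Region, January 1 – November 28, 2024: 333 days → $305,000 × 4.1% × 333/366 = $11,377.5000
The District of Marshwick, November 29 – December 31, 2024: 33 days → $305,000 × 4.7% × 33/366 = $1,292.5000
Total = $12,670.0000

$12,670.00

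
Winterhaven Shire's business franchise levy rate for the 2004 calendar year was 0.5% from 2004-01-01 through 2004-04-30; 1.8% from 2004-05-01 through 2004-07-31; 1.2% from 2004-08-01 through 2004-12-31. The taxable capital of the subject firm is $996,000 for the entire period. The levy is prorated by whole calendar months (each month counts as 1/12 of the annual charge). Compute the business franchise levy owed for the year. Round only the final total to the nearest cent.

2004-01-01 to 2004-04-30: 4 months at 0.5% → $996,000 × 0.5% × 4/12 = $1,660.0000
2004-05-01 to 2004-07-31: 3 months at 1.8% → $996,000 × 1.8% × 3/12 = $4,482.0000
2004-08-01 to 2004-12-31: 5 months at 1.2% → $996,000 × 1.2% × 5/12 = $4,980.0000
Total = $11,122.0000

$11,122.00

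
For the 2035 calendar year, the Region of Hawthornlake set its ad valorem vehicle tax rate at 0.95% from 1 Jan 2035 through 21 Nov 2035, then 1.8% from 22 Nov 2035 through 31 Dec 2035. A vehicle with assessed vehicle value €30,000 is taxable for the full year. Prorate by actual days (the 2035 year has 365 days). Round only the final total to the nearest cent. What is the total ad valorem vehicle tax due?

€312.95

1 Jan – 21 Nov 2035: 325 days at 0.95% → €30,000 × 0.95% × 325/365 = €253.7671
22 Nov – 31 Dec 2035: 40 days at 1.8% → €30,000 × 1.8% × 40/365 = €59.1781
Total = €312.9452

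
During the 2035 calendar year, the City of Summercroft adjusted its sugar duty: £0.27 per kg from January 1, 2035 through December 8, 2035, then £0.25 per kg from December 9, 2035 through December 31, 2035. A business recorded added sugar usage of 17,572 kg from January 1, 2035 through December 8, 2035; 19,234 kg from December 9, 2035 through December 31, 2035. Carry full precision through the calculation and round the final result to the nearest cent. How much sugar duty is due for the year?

January 1 – December 8, 2035: 17,572 kg at £0.27/kg → £4744.44
December 9 – December 31, 2035: 19,234 kg at £0.25/kg → £4808.50

£9552.94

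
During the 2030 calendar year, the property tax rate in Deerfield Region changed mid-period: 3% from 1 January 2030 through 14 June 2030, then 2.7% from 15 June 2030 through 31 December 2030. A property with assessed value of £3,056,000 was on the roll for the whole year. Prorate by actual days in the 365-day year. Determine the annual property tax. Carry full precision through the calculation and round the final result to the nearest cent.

1 January – 14 June 2030: 165 days at 3% → £3,056,000 × 3% × 165/365 = £41,444.3836
15 June – 31 December 2030: 200 days at 2.7% → £3,056,000 × 2.7% × 200/365 = £45,212.0548
Total = £86,656.4384

£86,656.44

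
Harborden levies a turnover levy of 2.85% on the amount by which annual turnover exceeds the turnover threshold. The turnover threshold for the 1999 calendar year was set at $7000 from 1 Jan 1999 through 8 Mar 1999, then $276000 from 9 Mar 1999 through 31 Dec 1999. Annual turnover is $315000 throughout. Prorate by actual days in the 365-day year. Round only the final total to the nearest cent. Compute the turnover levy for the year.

$2518.78

1 Jan – 8 Mar 1999: 67 days, exemption $7000 → ($315000 − $7000) × 2.85% × 67/365 = $1611.3041
9 Mar – 31 Dec 1999: 298 days, exemption $276000 → ($315000 − $276000) × 2.85% × 298/365 = $907.4712
Total = $2518.7753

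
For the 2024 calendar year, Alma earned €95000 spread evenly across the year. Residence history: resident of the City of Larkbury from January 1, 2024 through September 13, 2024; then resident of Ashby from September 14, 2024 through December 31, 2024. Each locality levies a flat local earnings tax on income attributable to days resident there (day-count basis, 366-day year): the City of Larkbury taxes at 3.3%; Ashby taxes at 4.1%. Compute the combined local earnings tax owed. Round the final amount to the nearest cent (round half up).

€3361.34

The City of Larkbury, January 1 – September 13, 2024: 257 days → €95000 × 3.3% × 257/366 = €2201.3525
Ashby, September 14 – December 31, 2024: 109 days → €95000 × 4.1% × 109/366 = €1159.9863
Total = €3361.3388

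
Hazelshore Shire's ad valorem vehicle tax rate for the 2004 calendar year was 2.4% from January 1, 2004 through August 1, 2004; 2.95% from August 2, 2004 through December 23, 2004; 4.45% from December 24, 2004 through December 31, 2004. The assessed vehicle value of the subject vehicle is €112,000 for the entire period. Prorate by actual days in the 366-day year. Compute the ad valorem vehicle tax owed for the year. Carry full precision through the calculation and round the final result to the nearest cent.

January 1 – August 1, 2004: 214 days at 2.4% → €112,000 × 2.4% × 214/366 = €1,571.6721
August 2 – December 23, 2004: 144 days at 2.95% → €112,000 × 2.95% × 144/366 = €1,299.9344
December 24 – December 31, 2004: 8 days at 4.45% → €112,000 × 4.45% × 8/366 = €108.9399
Total = €2,980.5464

€2,980.55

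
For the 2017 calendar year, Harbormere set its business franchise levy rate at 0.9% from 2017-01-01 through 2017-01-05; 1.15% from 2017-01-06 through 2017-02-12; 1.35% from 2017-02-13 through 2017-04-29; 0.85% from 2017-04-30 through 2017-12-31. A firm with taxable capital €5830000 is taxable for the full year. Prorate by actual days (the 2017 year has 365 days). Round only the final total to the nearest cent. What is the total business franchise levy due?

€57485.40

2017-01-01 to 2017-01-05: 5 days at 0.9% → €5830000 × 0.9% × 5/365 = €718.7671
2017-01-06 to 2017-02-12: 38 days at 1.15% → €5830000 × 1.15% × 38/365 = €6980.0274
2017-02-13 to 2017-04-29: 76 days at 1.35% → €5830000 × 1.35% × 76/365 = €16387.8904
2017-04-30 to 2017-12-31: 246 days at 0.85% → €5830000 × 0.85% × 246/365 = €33398.7123
Total = €57485.3973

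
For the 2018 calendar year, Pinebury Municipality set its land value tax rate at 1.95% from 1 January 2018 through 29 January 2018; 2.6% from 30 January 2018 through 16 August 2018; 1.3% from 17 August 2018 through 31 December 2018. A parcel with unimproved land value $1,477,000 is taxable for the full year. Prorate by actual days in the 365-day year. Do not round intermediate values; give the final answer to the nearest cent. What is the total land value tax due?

1 January – 29 January 2018: 29 days at 1.95% → $1,477,000 × 1.95% × 29/365 = $2,288.3384
30 January – 16 August 2018: 199 days at 2.6% → $1,477,000 × 2.6% × 199/365 = $20,936.9808
17 August – 31 December 2018: 137 days at 1.3% → $1,477,000 × 1.3% × 137/365 = $7,206.9507
Total = $30,432.2699

$30,432.27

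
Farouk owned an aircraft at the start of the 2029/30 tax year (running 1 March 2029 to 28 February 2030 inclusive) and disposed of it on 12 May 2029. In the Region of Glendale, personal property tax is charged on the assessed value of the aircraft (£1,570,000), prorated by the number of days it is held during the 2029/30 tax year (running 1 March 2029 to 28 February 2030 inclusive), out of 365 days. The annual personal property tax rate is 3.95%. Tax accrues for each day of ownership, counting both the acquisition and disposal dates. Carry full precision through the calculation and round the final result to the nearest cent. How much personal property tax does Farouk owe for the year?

£12,403.00

Days held (1 March – 12 May 2029): 73 out of 365
Tax = £1,570,000 × 3.95% × 73/365 = £12,403.0000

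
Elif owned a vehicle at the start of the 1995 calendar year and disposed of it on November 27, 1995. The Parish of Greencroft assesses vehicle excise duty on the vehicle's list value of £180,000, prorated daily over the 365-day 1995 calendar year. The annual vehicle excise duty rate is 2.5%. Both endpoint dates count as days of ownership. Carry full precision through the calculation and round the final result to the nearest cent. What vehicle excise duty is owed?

£4,080.82

Days held (January 1 – November 27, 1995): 331 out of 365
Tax = £180,000 × 2.5% × 331/365 = £4,080.8219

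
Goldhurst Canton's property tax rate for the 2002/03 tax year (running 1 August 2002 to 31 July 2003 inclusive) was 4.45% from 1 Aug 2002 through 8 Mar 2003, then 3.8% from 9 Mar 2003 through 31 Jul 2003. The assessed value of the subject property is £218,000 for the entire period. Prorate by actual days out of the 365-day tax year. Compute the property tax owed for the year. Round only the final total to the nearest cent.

1 Aug 2002 – 8 Mar 2003: 220 days at 4.45% → £218,000 × 4.45% × 220/365 = £5,847.1781
9 Mar – 31 Jul 2003: 145 days at 3.8% → £218,000 × 3.8% × 145/365 = £3,290.9041
Total = £9,138.0822

£9,138.08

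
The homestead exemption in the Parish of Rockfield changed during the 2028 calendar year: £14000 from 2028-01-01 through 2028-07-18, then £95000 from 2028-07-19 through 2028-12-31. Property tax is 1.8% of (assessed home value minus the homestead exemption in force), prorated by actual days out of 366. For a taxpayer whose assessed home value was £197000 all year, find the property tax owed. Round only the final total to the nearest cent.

2028-01-01 to 2028-07-18: 200 days, exemption £14000 → (£197000 − £14000) × 1.8% × 200/366 = £1800.0000
2028-07-19 to 2028-12-31: 166 days, exemption £95000 → (£197000 − £95000) × 1.8% × 166/366 = £832.7213
Total = £2632.7213

£2632.72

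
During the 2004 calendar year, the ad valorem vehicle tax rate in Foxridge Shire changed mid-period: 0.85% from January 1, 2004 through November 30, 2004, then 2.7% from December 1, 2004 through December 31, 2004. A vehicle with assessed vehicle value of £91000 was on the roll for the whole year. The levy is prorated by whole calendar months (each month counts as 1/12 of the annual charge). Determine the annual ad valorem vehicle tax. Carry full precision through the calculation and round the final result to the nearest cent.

January 1 – November 30, 2004: 11 months at 0.85% → £91000 × 0.85% × 11/12 = £709.0417
December 1 – December 31, 2004: 1 month at 2.7% → £91000 × 2.7% × 1/12 = £204.7500
Total = £913.7917

£913.79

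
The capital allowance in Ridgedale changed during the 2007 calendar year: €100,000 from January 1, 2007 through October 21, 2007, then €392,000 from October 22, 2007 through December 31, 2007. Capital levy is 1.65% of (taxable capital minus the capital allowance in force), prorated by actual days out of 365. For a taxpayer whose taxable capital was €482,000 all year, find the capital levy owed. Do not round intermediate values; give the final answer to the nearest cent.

€5,365.80

January 1 – October 21, 2007: 294 days, exemption €100,000 → (€482,000 − €100,000) × 1.65% × 294/365 = €5,076.9370
October 22 – December 31, 2007: 71 days, exemption €392,000 → (€482,000 − €392,000) × 1.65% × 71/365 = €288.8630
Total = €5,365.8000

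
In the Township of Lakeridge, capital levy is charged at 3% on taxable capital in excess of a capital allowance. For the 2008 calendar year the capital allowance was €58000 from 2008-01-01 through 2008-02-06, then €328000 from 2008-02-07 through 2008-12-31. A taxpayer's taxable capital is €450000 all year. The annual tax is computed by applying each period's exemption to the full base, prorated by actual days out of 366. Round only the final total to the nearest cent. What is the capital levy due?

2008-01-01 to 2008-02-06: 37 days, exemption €58000 → (€450000 − €58000) × 3% × 37/366 = €1188.8525
2008-02-07 to 2008-12-31: 329 days, exemption €328000 → (€450000 − €328000) × 3% × 329/366 = €3290.0000
Total = €4478.8525

€4478.85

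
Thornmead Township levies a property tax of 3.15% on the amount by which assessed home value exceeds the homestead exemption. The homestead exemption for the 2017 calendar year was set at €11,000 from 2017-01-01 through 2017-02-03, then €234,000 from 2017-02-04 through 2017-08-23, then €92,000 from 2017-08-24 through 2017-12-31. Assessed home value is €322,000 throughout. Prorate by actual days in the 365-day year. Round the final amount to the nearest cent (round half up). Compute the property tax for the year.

€5,019.46

2017-01-01 to 2017-02-03: 34 days, exemption €11,000 → (€322,000 − €11,000) × 3.15% × 34/365 = €912.5507
2017-02-04 to 2017-08-23: 201 days, exemption €234,000 → (€322,000 − €234,000) × 3.15% × 201/365 = €1,526.4986
2017-08-24 to 2017-12-31: 130 days, exemption €92,000 → (€322,000 − €92,000) × 3.15% × 130/365 = €2,580.4110
Total = €5,019.4603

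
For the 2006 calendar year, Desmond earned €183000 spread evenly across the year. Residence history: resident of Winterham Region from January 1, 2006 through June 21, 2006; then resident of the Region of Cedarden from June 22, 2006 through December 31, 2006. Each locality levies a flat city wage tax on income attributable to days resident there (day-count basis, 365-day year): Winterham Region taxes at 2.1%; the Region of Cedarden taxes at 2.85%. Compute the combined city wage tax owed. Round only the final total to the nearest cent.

Winterham Region, January 1 – June 21, 2006: 172 days → €183000 × 2.1% × 172/365 = €1810.9479
The Region of Cedarden, June 22 – December 31, 2006: 193 days → €183000 × 2.85% × 193/365 = €2757.7849
Total = €4568.7329

€4568.73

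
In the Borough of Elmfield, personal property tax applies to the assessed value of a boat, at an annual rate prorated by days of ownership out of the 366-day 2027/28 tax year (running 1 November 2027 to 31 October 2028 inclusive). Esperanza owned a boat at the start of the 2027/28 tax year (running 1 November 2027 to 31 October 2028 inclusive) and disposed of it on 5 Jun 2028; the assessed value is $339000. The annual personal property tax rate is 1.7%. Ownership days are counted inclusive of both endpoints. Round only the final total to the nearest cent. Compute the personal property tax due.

Days held (1 Nov 2027 – 5 Jun 2028): 218 out of 366
Tax = $339000 × 1.7% × 218/366 = $3432.6066

$3432.61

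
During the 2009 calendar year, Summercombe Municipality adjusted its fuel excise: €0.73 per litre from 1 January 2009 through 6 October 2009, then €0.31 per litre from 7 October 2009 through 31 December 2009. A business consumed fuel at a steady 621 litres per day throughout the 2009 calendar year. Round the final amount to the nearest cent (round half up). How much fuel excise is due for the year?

€143,034.93

1 January – 6 October 2009: 279 days × 621 litres/day = 173,259 litres at €0.73/litre → €126,479.07
7 October – 31 December 2009: 86 days × 621 litres/day = 53,406 litres at €0.31/litre → €16,555.86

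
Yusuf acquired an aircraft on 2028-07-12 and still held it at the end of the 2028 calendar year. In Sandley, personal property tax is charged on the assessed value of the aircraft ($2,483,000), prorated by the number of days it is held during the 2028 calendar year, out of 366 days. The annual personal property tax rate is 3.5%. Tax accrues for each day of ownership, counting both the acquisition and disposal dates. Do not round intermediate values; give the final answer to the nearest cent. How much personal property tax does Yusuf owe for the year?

$41,078.05

Days held (2028-07-12 to 2028-12-31): 173 out of 366
Tax = $2,483,000 × 3.5% × 173/366 = $41,078.0464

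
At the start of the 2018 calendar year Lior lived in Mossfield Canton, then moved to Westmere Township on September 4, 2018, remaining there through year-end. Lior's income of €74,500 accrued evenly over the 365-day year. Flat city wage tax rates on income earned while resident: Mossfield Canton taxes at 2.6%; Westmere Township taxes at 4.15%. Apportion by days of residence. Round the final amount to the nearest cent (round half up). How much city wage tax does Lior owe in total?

€2,313.48

Mossfield Canton, January 1 – September 3, 2018: 246 days → €74,500 × 2.6% × 246/365 = €1,305.4849
Westmere Township, September 4 – December 31, 2018: 119 days → €74,500 × 4.15% × 119/365 = €1,007.9952
Total = €2,313.4801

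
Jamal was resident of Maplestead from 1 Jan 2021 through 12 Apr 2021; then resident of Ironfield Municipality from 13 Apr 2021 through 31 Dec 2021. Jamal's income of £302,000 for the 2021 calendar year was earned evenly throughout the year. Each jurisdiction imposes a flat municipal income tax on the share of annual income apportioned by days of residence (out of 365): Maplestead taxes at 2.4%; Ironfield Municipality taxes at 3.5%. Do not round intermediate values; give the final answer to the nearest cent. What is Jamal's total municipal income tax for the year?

Maplestead, 1 Jan – 12 Apr 2021: 102 days → £302,000 × 2.4% × 102/365 = £2,025.4685
Ironfield Municipality, 13 Apr – 31 Dec 2021: 263 days → £302,000 × 3.5% × 263/365 = £7,616.1918
Total = £9,641.6603

£9,641.66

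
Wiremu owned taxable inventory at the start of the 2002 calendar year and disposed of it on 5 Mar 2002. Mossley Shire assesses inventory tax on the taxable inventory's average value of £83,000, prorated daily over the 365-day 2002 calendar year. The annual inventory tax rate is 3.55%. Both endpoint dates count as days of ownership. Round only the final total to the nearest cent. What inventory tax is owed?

Days held (1 Jan – 5 Mar 2002): 64 out of 365
Tax = £83,000 × 3.55% × 64/365 = £516.6466

£516.65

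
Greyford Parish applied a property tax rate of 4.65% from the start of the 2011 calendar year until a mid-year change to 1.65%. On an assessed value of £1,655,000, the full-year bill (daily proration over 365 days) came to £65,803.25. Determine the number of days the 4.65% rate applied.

Let d = days at the first rate; then 365 − d days at the second rate.
£1,655,000 × [4.65%·d + 1.65%·(365−d)] / 365 = £65,803.25
Solving gives d = 283, so the new rate took effect on 11 October 2011.

283 days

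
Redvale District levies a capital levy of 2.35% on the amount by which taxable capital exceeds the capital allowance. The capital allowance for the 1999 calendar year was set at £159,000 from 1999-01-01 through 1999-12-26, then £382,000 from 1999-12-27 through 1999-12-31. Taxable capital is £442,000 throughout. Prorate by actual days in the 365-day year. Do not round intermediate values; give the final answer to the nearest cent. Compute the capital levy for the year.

1999-01-01 to 1999-12-26: 360 days, exemption £159,000 → (£442,000 − £159,000) × 2.35% × 360/365 = £6,559.3973
1999-12-27 to 1999-12-31: 5 days, exemption £382,000 → (£442,000 − £382,000) × 2.35% × 5/365 = £19.3151
Total = £6,578.7123

£6,578.71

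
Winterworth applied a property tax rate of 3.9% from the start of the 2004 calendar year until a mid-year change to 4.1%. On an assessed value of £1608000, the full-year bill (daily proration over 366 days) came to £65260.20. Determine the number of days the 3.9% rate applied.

Let d = days at the first rate; then 366 − d days at the second rate.
£1608000 × [3.9%·d + 4.1%·(366−d)] / 366 = £65260.20
Solving gives d = 76, so the new rate took effect on 17 March 2004.

76 days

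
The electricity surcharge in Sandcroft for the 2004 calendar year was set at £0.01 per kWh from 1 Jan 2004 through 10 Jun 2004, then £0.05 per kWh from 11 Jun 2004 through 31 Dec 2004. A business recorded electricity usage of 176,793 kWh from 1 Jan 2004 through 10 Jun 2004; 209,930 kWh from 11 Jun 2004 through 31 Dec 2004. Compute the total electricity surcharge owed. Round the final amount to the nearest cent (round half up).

1 Jan – 10 Jun 2004: 176,793 kWh at £0.01/kWh → £1,767.93
11 Jun – 31 Dec 2004: 209,930 kWh at £0.05/kWh → £10,496.50

£12,264.43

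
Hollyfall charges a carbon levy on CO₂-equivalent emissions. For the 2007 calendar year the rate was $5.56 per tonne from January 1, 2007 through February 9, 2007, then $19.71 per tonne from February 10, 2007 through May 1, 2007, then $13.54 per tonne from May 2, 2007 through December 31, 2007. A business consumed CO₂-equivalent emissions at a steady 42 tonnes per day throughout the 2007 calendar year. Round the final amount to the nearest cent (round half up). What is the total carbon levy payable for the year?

January 1 – February 9, 2007: 40 days × 42 tonnes/day = 1,680 tonnes at $5.56/tonne → $9,340.80
February 10 – May 1, 2007: 81 days × 42 tonnes/day = 3,402 tonnes at $19.71/tonne → $67,053.42
May 2 – December 31, 2007: 244 days × 42 tonnes/day = 10,248 tonnes at $13.54/tonne → $138,757.92

$215,152.14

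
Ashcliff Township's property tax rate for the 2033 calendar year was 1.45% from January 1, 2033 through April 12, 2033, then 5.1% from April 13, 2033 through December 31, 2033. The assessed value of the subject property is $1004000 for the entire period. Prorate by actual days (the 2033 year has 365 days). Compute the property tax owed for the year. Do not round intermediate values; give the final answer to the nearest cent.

$40963.20

January 1 – April 12, 2033: 102 days at 1.45% → $1004000 × 1.45% × 102/365 = $4068.2630
April 13 – December 31, 2033: 263 days at 5.1% → $1004000 × 5.1% × 263/365 = $36894.9370
Total = $40963.2000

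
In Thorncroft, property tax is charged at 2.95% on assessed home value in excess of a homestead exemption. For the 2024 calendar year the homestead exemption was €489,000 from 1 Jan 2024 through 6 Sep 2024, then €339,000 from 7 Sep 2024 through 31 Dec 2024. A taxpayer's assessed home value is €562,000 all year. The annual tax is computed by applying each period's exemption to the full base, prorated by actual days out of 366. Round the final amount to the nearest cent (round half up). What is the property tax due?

1 Jan – 6 Sep 2024: 250 days, exemption €489,000 → (€562,000 − €489,000) × 2.95% × 250/366 = €1,470.9699
7 Sep – 31 Dec 2024: 116 days, exemption €339,000 → (€562,000 − €339,000) × 2.95% × 116/366 = €2,084.9891
Total = €3,555.9590

€3,555.96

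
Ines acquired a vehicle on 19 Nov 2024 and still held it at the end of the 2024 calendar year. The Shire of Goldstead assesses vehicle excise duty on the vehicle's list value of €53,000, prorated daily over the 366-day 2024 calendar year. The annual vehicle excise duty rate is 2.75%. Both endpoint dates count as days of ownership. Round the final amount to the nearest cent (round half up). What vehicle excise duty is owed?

Days held (19 Nov – 31 Dec 2024): 43 out of 366
Tax = €53,000 × 2.75% × 43/366 = €171.2363

€171.24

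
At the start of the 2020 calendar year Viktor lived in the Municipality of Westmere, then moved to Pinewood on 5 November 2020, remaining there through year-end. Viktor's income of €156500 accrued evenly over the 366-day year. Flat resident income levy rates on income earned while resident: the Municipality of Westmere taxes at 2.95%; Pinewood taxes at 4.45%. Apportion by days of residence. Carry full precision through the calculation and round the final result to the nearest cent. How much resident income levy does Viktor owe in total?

€4982.34

The Municipality of Westmere, 1 January – 4 November 2020: 309 days → €156500 × 2.95% × 309/366 = €3897.7480
Pinewood, 5 November – 31 December 2020: 57 days → €156500 × 4.45% × 57/366 = €1084.5963
Total = €4982.3443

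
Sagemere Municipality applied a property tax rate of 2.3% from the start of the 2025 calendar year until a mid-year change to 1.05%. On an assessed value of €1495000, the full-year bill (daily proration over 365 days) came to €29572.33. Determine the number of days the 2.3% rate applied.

Let d = days at the first rate; then 365 − d days at the second rate.
€1495000 × [2.3%·d + 1.05%·(365−d)] / 365 = €29572.33
Solving gives d = 271, so the new rate took effect on September 29, 2025.

271 days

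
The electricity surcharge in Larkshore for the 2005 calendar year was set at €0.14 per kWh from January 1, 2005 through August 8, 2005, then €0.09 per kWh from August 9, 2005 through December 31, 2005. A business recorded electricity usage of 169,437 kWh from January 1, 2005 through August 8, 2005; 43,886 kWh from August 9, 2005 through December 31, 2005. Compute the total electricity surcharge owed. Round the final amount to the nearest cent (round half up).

€27670.92

January 1 – August 8, 2005: 169,437 kWh at €0.14/kWh → €23721.18
August 9 – December 31, 2005: 43,886 kWh at €0.09/kWh → €3949.74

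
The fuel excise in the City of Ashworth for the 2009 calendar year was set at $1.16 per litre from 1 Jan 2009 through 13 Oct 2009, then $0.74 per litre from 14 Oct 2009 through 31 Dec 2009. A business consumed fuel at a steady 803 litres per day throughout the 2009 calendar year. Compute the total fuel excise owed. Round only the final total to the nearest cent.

1 Jan – 13 Oct 2009: 286 days × 803 litres/day = 229,658 litres at $1.16/litre → $266,403.28
14 Oct – 31 Dec 2009: 79 days × 803 litres/day = 63,437 litres at $0.74/litre → $46,943.38

$313,346.66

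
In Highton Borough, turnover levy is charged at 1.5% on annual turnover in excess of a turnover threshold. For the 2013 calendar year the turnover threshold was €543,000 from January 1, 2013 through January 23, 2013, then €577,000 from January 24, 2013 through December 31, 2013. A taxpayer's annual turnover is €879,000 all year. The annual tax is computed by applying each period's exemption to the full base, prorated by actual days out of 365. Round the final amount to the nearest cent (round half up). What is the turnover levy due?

January 1 – January 23, 2013: 23 days, exemption €543,000 → (€879,000 − €543,000) × 1.5% × 23/365 = €317.5890
January 24 – December 31, 2013: 342 days, exemption €577,000 → (€879,000 − €577,000) × 1.5% × 342/365 = €4,244.5479
Total = €4,562.1370

€4,562.14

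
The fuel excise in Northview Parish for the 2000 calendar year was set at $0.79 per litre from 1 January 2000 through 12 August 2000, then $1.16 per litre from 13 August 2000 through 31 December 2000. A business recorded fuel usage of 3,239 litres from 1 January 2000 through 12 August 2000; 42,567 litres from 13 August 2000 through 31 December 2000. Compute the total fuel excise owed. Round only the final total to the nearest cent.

1 January – 12 August 2000: 3,239 litres at $0.79/litre → $2,558.81
13 August – 31 December 2000: 42,567 litres at $1.16/litre → $49,377.72

$51,936.53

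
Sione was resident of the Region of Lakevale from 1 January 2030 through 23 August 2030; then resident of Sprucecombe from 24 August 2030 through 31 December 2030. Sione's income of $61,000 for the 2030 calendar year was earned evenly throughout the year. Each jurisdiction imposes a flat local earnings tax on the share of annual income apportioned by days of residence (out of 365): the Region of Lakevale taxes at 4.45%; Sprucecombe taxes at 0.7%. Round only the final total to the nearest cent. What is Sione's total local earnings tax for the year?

$1,899.77

The Region of Lakevale, 1 January – 23 August 2030: 235 days → $61,000 × 4.45% × 235/365 = $1,747.6918
Sprucecombe, 24 August – 31 December 2030: 130 days → $61,000 × 0.7% × 130/365 = $152.0822
Total = $1,899.7740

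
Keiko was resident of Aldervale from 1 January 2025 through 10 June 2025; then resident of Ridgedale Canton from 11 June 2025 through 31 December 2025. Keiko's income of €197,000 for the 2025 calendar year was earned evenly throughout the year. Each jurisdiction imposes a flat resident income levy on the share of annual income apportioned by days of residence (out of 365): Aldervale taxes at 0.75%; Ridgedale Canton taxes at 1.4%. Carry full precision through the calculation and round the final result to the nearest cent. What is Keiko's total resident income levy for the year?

Aldervale, 1 January – 10 June 2025: 161 days → €197,000 × 0.75% × 161/365 = €651.7192
Ridgedale Canton, 11 June – 31 December 2025: 204 days → €197,000 × 1.4% × 204/365 = €1,541.4575
Total = €2,193.1767

€2,193.18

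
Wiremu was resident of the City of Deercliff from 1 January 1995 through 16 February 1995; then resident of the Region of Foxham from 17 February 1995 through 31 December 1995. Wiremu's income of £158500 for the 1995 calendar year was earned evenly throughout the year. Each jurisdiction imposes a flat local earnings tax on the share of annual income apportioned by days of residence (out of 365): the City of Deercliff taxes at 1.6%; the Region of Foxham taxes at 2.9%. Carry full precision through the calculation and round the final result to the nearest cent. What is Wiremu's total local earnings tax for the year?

The City of Deercliff, 1 January – 16 February 1995: 47 days → £158500 × 1.6% × 47/365 = £326.5534
The Region of Foxham, 17 February – 31 December 1995: 318 days → £158500 × 2.9% × 318/365 = £4004.6219
Total = £4331.1753

£4331.18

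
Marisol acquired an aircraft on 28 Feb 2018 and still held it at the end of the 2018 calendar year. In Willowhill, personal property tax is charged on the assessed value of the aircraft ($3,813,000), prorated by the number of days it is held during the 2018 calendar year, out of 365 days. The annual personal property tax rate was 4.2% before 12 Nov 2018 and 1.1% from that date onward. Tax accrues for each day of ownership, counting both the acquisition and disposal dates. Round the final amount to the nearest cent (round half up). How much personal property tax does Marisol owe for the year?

28 Feb – 11 Nov 2018: 257 days at 4.2% → $3,813,000 × 4.2% × 257/365 = $112,760.3342
12 Nov – 31 Dec 2018: 50 days at 1.1% → $3,813,000 × 1.1% × 50/365 = $5,745.6164
Total = $118,505.9507

$118,505.95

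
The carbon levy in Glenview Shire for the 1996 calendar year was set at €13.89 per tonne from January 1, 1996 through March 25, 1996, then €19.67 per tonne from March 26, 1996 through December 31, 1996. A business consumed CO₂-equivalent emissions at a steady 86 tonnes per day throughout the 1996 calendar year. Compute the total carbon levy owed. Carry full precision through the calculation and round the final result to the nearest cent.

January 1 – March 25, 1996: 85 days × 86 tonnes/day = 7,310 tonnes at €13.89/tonne → €101,535.90
March 26 – December 31, 1996: 281 days × 86 tonnes/day = 24,166 tonnes at €19.67/tonne → €475,345.22

€576,881.12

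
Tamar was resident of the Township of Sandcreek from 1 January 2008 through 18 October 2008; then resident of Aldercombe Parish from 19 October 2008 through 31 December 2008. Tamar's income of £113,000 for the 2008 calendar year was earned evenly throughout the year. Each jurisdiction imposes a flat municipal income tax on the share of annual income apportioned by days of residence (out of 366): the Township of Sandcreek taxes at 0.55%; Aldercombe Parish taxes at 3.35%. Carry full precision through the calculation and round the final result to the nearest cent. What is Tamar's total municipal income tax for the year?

£1,261.22

The Township of Sandcreek, 1 January – 18 October 2008: 292 days → £113,000 × 0.55% × 292/366 = £495.8415
Aldercombe Parish, 19 October – 31 December 2008: 74 days → £113,000 × 3.35% × 74/366 = £765.3743
Total = £1,261.2158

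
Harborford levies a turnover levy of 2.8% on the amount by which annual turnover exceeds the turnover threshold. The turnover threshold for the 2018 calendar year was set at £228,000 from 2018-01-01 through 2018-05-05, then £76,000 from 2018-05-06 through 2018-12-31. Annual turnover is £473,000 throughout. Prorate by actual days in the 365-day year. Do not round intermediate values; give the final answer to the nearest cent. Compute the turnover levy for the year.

£9,658.47

2018-01-01 to 2018-05-05: 125 days, exemption £228,000 → (£473,000 − £228,000) × 2.8% × 125/365 = £2,349.3151
2018-05-06 to 2018-12-31: 240 days, exemption £76,000 → (£473,000 − £76,000) × 2.8% × 240/365 = £7,309.1507
Total = £9,658.4658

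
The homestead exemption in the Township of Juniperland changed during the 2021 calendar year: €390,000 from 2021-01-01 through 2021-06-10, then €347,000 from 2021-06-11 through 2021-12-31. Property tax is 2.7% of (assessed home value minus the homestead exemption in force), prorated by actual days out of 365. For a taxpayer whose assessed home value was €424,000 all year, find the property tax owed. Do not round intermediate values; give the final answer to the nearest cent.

2021-01-01 to 2021-06-10: 161 days, exemption €390,000 → (€424,000 − €390,000) × 2.7% × 161/365 = €404.9260
2021-06-11 to 2021-12-31: 204 days, exemption €347,000 → (€424,000 − €347,000) × 2.7% × 204/365 = €1,161.9616
Total = €1,566.8877

€1,566.89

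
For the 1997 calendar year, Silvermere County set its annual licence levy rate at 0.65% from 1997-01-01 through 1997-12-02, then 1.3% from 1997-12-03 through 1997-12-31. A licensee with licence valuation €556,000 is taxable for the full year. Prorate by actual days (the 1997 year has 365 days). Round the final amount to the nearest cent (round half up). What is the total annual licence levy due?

1997-01-01 to 1997-12-02: 336 days at 0.65% → €556,000 × 0.65% × 336/365 = €3,326.8603
1997-12-03 to 1997-12-31: 29 days at 1.3% → €556,000 × 1.3% × 29/365 = €574.2795
Total = €3,901.1397

€3,901.14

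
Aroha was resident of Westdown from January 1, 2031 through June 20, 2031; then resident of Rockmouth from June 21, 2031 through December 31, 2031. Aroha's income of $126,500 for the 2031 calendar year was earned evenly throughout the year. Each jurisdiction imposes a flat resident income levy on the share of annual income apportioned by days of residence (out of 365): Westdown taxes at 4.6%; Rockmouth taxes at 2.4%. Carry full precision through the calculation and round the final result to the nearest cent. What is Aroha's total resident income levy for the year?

$4,339.82

Westdown, January 1 – June 20, 2031: 171 days → $126,500 × 4.6% × 171/365 = $2,726.1616
Rockmouth, June 21 – December 31, 2031: 194 days → $126,500 × 2.4% × 194/365 = $1,613.6548
Total = $4,339.8164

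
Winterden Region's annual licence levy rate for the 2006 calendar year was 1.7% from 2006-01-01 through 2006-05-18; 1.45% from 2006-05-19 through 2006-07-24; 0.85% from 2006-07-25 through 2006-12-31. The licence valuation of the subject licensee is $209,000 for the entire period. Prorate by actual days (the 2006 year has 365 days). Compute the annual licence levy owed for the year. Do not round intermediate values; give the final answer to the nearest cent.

$2,678.35

2006-01-01 to 2006-05-18: 138 days at 1.7% → $209,000 × 1.7% × 138/365 = $1,343.3260
2006-05-19 to 2006-07-24: 67 days at 1.45% → $209,000 × 1.45% × 67/365 = $556.2836
2006-07-25 to 2006-12-31: 160 days at 0.85% → $209,000 × 0.85% × 160/365 = $778.7397
Total = $2,678.3493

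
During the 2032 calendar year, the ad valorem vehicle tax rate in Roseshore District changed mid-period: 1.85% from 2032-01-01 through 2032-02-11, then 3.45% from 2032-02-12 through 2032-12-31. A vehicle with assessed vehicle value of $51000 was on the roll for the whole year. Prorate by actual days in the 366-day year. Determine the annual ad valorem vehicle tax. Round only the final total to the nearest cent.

2032-01-01 to 2032-02-11: 42 days at 1.85% → $51000 × 1.85% × 42/366 = $108.2705
2032-02-12 to 2032-12-31: 324 days at 3.45% → $51000 × 3.45% × 324/366 = $1557.5902
Total = $1665.8607

$1665.86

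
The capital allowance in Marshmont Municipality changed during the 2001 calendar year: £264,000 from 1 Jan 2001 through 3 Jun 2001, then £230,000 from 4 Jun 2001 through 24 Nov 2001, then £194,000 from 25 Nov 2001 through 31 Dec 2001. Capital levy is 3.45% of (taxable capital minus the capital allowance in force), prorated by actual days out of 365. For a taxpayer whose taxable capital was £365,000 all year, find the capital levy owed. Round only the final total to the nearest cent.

1 Jan – 3 Jun 2001: 154 days, exemption £264,000 → (£365,000 − £264,000) × 3.45% × 154/365 = £1,470.1726
4 Jun – 24 Nov 2001: 174 days, exemption £230,000 → (£365,000 − £230,000) × 3.45% × 174/365 = £2,220.2877
25 Nov – 31 Dec 2001: 37 days, exemption £194,000 → (£365,000 − £194,000) × 3.45% × 37/365 = £598.0315
Total = £4,288.4918

£4,288.49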